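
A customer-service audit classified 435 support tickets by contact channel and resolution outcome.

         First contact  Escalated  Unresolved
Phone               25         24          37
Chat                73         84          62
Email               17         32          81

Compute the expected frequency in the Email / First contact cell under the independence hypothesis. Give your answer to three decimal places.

34.368

Row total (Email) = 130; column total (First contact) = 115; grand total N = 435.
Expected count = (row total × column total) / N = 130 × 115 / 435 = 34.368.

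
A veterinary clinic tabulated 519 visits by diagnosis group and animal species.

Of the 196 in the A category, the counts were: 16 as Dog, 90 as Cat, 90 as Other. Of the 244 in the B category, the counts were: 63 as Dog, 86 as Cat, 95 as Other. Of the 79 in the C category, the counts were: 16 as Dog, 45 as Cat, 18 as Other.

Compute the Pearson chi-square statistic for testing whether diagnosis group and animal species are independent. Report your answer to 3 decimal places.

33.845

Row totals: 196, 244, 79. Column totals: 95, 221, 203. Grand total N = 519.
Expected counts (row total × column total / N):
  A, Dog: 196×95/519 = 35.8767
  A, Cat: 196×221/519 = 83.4605
  A, Other: 196×203/519 = 76.6628
  B, Dog: 244×95/519 = 44.6628
  B, Cat: 244×221/519 = 103.8998
  B, Other: 244×203/519 = 95.4374
  C, Dog: 79×95/519 = 14.4605
  C, Cat: 79×221/519 = 33.6397
  C, Other: 79×203/519 = 30.8998
Contributions (O − E)²/E:
  (16 − 35.8767)²/35.8767 = 11.0123
  (90 − 83.4605)²/83.4605 = 0.5124
  (90 − 76.6628)²/76.6628 = 2.3203
  (63 − 44.6628)²/44.6628 = 7.5287
  (86 − 103.8998)²/103.8998 = 3.0838
  (95 − 95.4374)²/95.4374 = 0.0020
  (16 − 14.4605)²/14.4605 = 0.1639
  (45 − 33.6397)²/33.6397 = 3.8364
  (18 − 30.8998)²/30.8998 = 5.3853
χ² = 11.0123 + 0.5124 + 2.3203 + 7.5287 + 3.0838 + 0.0020 + 0.1639 + 3.8364 + 5.3853 = 33.845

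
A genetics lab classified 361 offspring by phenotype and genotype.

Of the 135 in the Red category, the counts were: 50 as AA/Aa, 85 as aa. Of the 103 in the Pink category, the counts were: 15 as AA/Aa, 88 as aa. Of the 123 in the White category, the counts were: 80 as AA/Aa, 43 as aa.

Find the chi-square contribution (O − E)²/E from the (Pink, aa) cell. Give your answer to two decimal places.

11.28

Row total (Pink) = 103; column total (aa) = 216; N = 361.
Expected count E = 103 × 216 / 361 = 61.629.
Contribution = (O − E)²/E = (88 − 61.629)² / 61.629 = 11.28.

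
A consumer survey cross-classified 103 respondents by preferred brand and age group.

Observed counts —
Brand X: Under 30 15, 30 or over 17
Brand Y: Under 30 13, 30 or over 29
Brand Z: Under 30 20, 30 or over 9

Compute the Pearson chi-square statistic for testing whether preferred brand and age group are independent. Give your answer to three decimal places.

Row totals: 32, 42, 29. Column totals: 48, 55. Grand total N = 103.
Expected counts (row total × column total / N):
  Brand X, Under 30: 32×48/103 = 14.9126
  Brand X, 30 or over: 32×55/103 = 17.0874
  Brand Y, Under 30: 42×48/103 = 19.5728
  Brand Y, 30 or over: 42×55/103 = 22.4272
  Brand Z, Under 30: 29×48/103 = 13.5146
  Brand Z, 30 or over: 29×55/103 = 15.4854
Contributions (O − E)²/E:
  (15 − 14.9126)²/14.9126 = 0.0005
  (17 − 17.0874)²/17.0874 = 0.0004
  (13 − 19.5728)²/19.5728 = 2.2072
  (29 − 22.4272)²/22.4272 = 1.9263
  (20 − 13.5146)²/13.5146 = 3.1122
  (9 − 15.4854)²/15.4854 = 2.7161
χ² = 0.0005 + 0.0004 + 2.2072 + 1.9263 + 3.1122 + 2.7161 = 9.963

9.963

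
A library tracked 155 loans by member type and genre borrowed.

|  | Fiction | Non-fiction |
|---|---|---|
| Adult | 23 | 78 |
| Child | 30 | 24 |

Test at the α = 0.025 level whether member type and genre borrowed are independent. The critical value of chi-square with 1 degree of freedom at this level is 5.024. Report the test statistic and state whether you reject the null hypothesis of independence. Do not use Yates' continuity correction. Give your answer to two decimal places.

Row totals: 101, 54. Column totals: 53, 102. Grand total N = 155.
Expected counts (row total × column total / N):
  Adult, Fiction: 101×53/155 = 34.535
  Adult, Non-fiction: 101×102/155 = 66.465
  Child, Fiction: 54×53/155 = 18.465
  Child, Non-fiction: 54×102/155 = 35.535
Contributions (O − E)²/E:
  (23 − 34.535)²/34.535 = 3.8528
  (78 − 66.465)²/66.465 = 2.0019
  (30 − 18.465)²/18.465 = 7.2059
  (24 − 35.535)²/35.535 = 3.7444
χ² = 3.8528 + 2.0019 + 7.2059 + 3.7444 = 16.81
df = (2−1)(2−1) = 1. Since 16.81 > 5.024, reject the null hypothesis of independence at α = 0.025.

16.81; reject H₀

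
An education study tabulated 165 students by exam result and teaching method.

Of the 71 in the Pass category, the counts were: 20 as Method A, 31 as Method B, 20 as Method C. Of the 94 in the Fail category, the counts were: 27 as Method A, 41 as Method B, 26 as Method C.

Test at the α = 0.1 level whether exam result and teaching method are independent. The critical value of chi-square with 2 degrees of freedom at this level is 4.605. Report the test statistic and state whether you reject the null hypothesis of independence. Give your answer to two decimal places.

Row totals: 71, 94. Column totals: 47, 72, 46. Grand total N = 165.
Expected counts (row total × column total / N):
  Pass, Method A: 71×47/165 = 20.224
  Pass, Method B: 71×72/165 = 30.982
  Pass, Method C: 71×46/165 = 19.794
  Fail, Method A: 94×47/165 = 26.776
  Fail, Method B: 94×72/165 = 41.018
  Fail, Method C: 94×46/165 = 26.206
Contributions (O − E)²/E:
  (20 − 20.224)²/20.224 = 0.0025
  (31 − 30.982)²/30.982 = 0.0000
  (20 − 19.794)²/19.794 = 0.0021
  (27 − 26.776)²/26.776 = 0.0019
  (41 − 41.018)²/41.018 = 0.0000
  (26 − 26.206)²/26.206 = 0.0016
χ² = 0.0025 + 0.0000 + 0.0021 + 0.0019 + 0.0000 + 0.0016 = 0.01
df = (2−1)(3−1) = 2. Since 0.01 < 4.605, fail to reject the null hypothesis of independence at α = 0.1.

0.01; fail to reject H₀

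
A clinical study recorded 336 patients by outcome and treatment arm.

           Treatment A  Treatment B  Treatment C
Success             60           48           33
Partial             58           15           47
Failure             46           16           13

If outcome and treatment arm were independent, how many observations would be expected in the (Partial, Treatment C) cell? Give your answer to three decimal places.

33.214

Row total (Partial) = 120; column total (Treatment C) = 93; grand total N = 336.
Expected count = (row total × column total) / N = 120 × 93 / 336 = 33.214.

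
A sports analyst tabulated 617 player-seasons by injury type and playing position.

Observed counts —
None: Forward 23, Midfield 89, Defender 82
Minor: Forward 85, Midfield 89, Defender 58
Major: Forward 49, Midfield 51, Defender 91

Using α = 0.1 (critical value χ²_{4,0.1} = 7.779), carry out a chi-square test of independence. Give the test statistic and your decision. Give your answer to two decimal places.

51.30; reject H₀

Row totals: 194, 232, 191. Column totals: 157, 229, 231. Grand total N = 617.
Expected counts (row total × column total / N):
  None, Forward: 194×157/617 = 49.365
  None, Midfield: 194×229/617 = 72.003
  None, Defender: 194×231/617 = 72.632
  Minor, Forward: 232×157/617 = 59.034
  Minor, Midfield: 232×229/617 = 86.107
  Minor, Defender: 232×231/617 = 86.859
  Major, Forward: 191×157/617 = 48.601
  Major, Midfield: 191×229/617 = 70.890
  Major, Defender: 191×231/617 = 71.509
Contributions (O − E)²/E:
  (23 − 49.365)²/49.365 = 14.0811
  (89 − 72.003)²/72.003 = 4.0123
  (82 − 72.632)²/72.632 = 1.2083
  (85 − 59.034)²/59.034 = 11.4211
  (89 − 86.107)²/86.107 = 0.0972
  (58 − 86.859)²/86.859 = 9.5884
  (49 − 48.601)²/48.601 = 0.0033
  (51 − 70.890)²/70.890 = 5.5806
  (91 − 71.509)²/71.509 = 5.3126
χ² = 14.0811 + 4.0123 + 1.2083 + 11.4211 + 0.0972 + 9.5884 + 0.0033 + 5.5806 + 5.3126 = 51.30
df = (3−1)(3−1) = 4. Since 51.30 > 7.779, reject the null hypothesis of independence at α = 0.1.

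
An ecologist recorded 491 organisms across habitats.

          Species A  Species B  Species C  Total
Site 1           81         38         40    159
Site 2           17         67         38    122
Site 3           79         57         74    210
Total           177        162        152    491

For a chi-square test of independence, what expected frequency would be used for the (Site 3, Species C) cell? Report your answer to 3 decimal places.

Row total (Site 3) = 210; column total (Species C) = 152; grand total N = 491.
Expected count = (row total × column total) / N = 210 × 152 / 491 = 65.010.

65.010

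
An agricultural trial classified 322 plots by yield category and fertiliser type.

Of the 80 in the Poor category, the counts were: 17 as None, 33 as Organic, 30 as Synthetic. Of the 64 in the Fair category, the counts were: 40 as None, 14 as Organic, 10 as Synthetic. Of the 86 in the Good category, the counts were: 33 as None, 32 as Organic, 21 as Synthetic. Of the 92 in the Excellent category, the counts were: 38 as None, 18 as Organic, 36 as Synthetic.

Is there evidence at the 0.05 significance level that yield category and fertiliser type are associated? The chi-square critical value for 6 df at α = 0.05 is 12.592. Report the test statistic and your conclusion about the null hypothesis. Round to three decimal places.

34.206; reject H₀

Row totals: 80, 64, 86, 92. Column totals: 128, 97, 97. Grand total N = 322.
Expected counts (row total × column total / N):
  Poor, None: 80×128/322 = 31.8012
  Poor, Organic: 80×97/322 = 24.0994
  Poor, Synthetic: 80×97/322 = 24.0994
  Fair, None: 64×128/322 = 25.4410
  Fair, Organic: 64×97/322 = 19.2795
  Fair, Synthetic: 64×97/322 = 19.2795
  Good, None: 86×128/322 = 34.1863
  Good, Organic: 86×97/322 = 25.9068
  Good, Synthetic: 86×97/322 = 25.9068
  Excellent, None: 92×128/322 = 36.5714
  Excellent, Organic: 92×97/322 = 27.7143
  Excellent, Synthetic: 92×97/322 = 27.7143
Contributions (O − E)²/E:
  (17 − 31.8012)²/31.8012 = 6.8889
  (33 − 24.0994)²/24.0994 = 3.2872
  (30 − 24.0994)²/24.0994 = 1.4447
  (40 − 25.4410)²/25.4410 = 8.3316
  (14 − 19.2795)²/19.2795 = 1.4457
  (10 − 19.2795)²/19.2795 = 4.4664
  (33 − 34.1863)²/34.1863 = 0.0412
  (32 − 25.9068)²/25.9068 = 1.4331
  (21 − 25.9068)²/25.9068 = 0.9294
  (38 − 36.5714)²/36.5714 = 0.0558
  (18 − 27.7143)²/27.7143 = 3.4050
  (36 − 27.7143)²/27.7143 = 2.4772
χ² = 6.8889 + 3.2872 + 1.4447 + 8.3316 + 1.4457 + 4.4664 + 0.0412 + 1.4331 + 0.9294 + 0.0558 + 3.4050 + 2.4772 = 34.206
df = (4−1)(3−1) = 6. Since 34.206 > 12.592, reject the null hypothesis of independence at α = 0.05.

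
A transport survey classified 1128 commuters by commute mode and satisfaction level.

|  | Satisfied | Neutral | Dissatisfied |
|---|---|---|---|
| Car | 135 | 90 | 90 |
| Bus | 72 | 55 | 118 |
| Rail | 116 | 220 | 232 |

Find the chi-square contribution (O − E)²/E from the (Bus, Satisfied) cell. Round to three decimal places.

Row total (Bus) = 245; column total (Satisfied) = 323; N = 1128.
Expected count E = 245 × 323 / 1128 = 70.1551.
Contribution = (O − E)²/E = (72 − 70.1551)² / 70.1551 = 0.049.

0.049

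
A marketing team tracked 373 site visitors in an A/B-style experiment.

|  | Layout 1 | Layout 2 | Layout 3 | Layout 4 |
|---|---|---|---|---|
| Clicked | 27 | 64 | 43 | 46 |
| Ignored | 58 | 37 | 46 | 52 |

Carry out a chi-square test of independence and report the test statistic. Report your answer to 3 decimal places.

Row totals: 180, 193. Column totals: 85, 101, 89, 98. Grand total N = 373.
Expected counts (row total × column total / N):
  Clicked, Layout 1: 180×85/373 = 41.0188
  Clicked, Layout 2: 180×101/373 = 48.7399
  Clicked, Layout 3: 180×89/373 = 42.9491
  Clicked, Layout 4: 180×98/373 = 47.2922
  Ignored, Layout 1: 193×85/373 = 43.9812
  Ignored, Layout 2: 193×101/373 = 52.2601
  Ignored, Layout 3: 193×89/373 = 46.0509
  Ignored, Layout 4: 193×98/373 = 50.7078
Contributions (O − E)²/E:
  (27 − 41.0188)²/41.0188 = 4.7911
  (64 − 48.7399)²/48.7399 = 4.7778
  (43 − 42.9491)²/42.9491 = 0.0001
  (46 − 47.2922)²/47.2922 = 0.0353
  (58 − 43.9812)²/43.9812 = 4.4684
  (37 − 52.2601)²/52.2601 = 4.4560
  (46 − 46.0509)²/46.0509 = 0.0001
  (52 − 50.7078)²/50.7078 = 0.0329
χ² = 4.7911 + 4.7778 + 0.0001 + 0.0353 + 4.4684 + 4.4560 + 0.0001 + 0.0329 = 18.562

18.562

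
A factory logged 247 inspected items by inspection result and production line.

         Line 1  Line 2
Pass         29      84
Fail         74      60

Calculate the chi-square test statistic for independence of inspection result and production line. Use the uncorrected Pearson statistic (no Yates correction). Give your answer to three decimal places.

22.034

Row totals: 113, 134. Column totals: 103, 144. Grand total N = 247.
Expected counts (row total × column total / N):
  Pass, Line 1: 113×103/247 = 47.1215
  Pass, Line 2: 113×144/247 = 65.8785
  Fail, Line 1: 134×103/247 = 55.8785
  Fail, Line 2: 134×144/247 = 78.1215
Contributions (O − E)²/E:
  (29 − 47.1215)²/47.1215 = 6.9690
  (84 − 65.8785)²/65.8785 = 4.9848
  (74 − 55.8785)²/55.8785 = 5.8768
  (60 − 78.1215)²/78.1215 = 4.2036
χ² = 6.9690 + 4.9848 + 5.8768 + 4.2036 = 22.034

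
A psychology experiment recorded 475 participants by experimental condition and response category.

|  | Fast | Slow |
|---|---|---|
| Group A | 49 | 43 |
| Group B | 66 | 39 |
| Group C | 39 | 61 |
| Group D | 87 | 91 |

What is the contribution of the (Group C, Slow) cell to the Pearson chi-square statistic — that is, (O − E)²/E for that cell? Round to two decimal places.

2.80

Row total (Group C) = 100; column total (Slow) = 234; N = 475.
Expected count E = 100 × 234 / 475 = 49.263.
Contribution = (O − E)²/E = (61 − 49.263)² / 49.263 = 2.80.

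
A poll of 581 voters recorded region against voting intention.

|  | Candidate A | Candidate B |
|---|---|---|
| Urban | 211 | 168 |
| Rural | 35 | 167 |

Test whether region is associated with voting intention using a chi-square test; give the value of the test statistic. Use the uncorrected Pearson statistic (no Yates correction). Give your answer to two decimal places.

79.36

Row totals: 379, 202. Column totals: 246, 335. Grand total N = 581.
Expected counts (row total × column total / N):
  Urban, Candidate A: 379×246/581 = 160.472
  Urban, Candidate B: 379×335/581 = 218.528
  Rural, Candidate A: 202×246/581 = 85.528
  Rural, Candidate B: 202×335/581 = 116.472
Contributions (O − E)²/E:
  (211 − 160.472)²/160.472 = 15.9098
  (168 − 218.528)²/218.528 = 11.6831
  (35 − 85.528)²/85.528 = 29.8508
  (167 − 116.472)²/116.472 = 21.9201
χ² = 15.9098 + 11.6831 + 29.8508 + 21.9201 = 79.36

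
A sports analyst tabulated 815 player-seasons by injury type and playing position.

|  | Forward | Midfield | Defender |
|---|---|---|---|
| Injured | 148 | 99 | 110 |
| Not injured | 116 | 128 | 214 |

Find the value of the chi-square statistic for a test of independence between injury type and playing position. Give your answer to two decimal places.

28.89

Row totals: 357, 458. Column totals: 264, 227, 324. Grand total N = 815.
Expected counts (row total × column total / N):
  Injured, Forward: 357×264/815 = 115.642
  Injured, Midfield: 357×227/815 = 99.434
  Injured, Defender: 357×324/815 = 141.924
  Not injured, Forward: 458×264/815 = 148.358
  Not injured, Midfield: 458×227/815 = 127.566
  Not injured, Defender: 458×324/815 = 182.076
Contributions (O − E)²/E:
  (148 − 115.642)²/115.642 = 9.0542
  (99 − 99.434)²/99.434 = 0.0019
  (110 − 141.924)²/141.924 = 7.1809
  (116 − 148.358)²/148.358 = 7.0575
  (128 − 127.566)²/127.566 = 0.0015
  (214 − 182.076)²/182.076 = 5.5973
χ² = 9.0542 + 0.0019 + 7.1809 + 7.0575 + 0.0015 + 5.5973 = 28.89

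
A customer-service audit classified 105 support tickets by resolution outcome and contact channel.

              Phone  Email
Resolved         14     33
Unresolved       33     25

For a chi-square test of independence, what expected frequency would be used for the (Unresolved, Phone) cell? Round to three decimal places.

Row total (Unresolved) = 58; column total (Phone) = 47; grand total N = 105.
Expected count = (row total × column total) / N = 58 × 47 / 105 = 25.962.

25.962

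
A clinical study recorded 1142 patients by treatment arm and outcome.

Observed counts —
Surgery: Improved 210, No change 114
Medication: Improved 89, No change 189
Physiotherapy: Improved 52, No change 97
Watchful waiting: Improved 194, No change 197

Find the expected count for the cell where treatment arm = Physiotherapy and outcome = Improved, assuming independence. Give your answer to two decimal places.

Row total (Physiotherapy) = 149; column total (Improved) = 545; grand total N = 1142.
Expected count = (row total × column total) / N = 149 × 545 / 1142 = 71.11.

71.11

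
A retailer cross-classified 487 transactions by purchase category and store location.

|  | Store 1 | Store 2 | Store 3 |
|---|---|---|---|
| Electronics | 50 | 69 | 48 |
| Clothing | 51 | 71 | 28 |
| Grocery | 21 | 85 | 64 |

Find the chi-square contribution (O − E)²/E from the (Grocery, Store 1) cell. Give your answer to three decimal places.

Row total (Grocery) = 170; column total (Store 1) = 122; N = 487.
Expected count E = 170 × 122 / 487 = 42.5873.
Contribution = (O − E)²/E = (21 − 42.5873)² / 42.5873 = 10.942.

10.942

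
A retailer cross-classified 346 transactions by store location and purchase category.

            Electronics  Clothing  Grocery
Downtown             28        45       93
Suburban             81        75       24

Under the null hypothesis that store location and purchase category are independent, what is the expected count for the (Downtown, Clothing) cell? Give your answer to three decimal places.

57.572

Row total (Downtown) = 166; column total (Clothing) = 120; grand total N = 346.
Expected count = (row total × column total) / N = 166 × 120 / 346 = 57.572.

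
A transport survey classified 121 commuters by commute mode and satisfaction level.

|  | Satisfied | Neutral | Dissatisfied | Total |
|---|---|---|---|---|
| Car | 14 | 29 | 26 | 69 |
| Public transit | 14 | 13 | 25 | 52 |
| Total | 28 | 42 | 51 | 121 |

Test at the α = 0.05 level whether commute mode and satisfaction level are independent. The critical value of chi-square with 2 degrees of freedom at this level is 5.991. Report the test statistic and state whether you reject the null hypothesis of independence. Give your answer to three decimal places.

Grand total N = 121.
Expected counts (row total × column total / N):
  Car, Satisfied: 69×28/121 = 15.9669
  Car, Neutral: 69×42/121 = 23.9504
  Car, Dissatisfied: 69×51/121 = 29.0826
  Public transit, Satisfied: 52×28/121 = 12.0331
  Public transit, Neutral: 52×42/121 = 18.0496
  Public transit, Dissatisfied: 52×51/121 = 21.9174
Contributions (O − E)²/E:
  (14 − 15.9669)²/15.9669 = 0.2423
  (29 − 23.9504)²/23.9504 = 1.0646
  (26 − 29.0826)²/29.0826 = 0.3267
  (14 − 12.0331)²/12.0331 = 0.3215
  (13 − 18.0496)²/18.0496 = 1.4127
  (25 − 21.9174)²/21.9174 = 0.4336
χ² = 0.2423 + 1.0646 + 0.3267 + 0.3215 + 1.4127 + 0.4336 = 3.801
df = (2−1)(3−1) = 2. Since 3.801 < 5.991, fail to reject the null hypothesis of independence at α = 0.05.

3.801; fail to reject H₀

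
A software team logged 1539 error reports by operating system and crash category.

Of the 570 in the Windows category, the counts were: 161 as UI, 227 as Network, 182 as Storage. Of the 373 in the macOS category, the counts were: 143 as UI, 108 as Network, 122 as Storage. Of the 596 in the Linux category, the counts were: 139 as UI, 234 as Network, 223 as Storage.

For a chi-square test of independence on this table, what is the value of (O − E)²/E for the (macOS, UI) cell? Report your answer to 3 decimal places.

11.825

Row total (macOS) = 373; column total (UI) = 443; N = 1539.
Expected count E = 373 × 443 / 1539 = 107.3678.
Contribution = (O − E)²/E = (143 − 107.3678)² / 107.3678 = 11.825.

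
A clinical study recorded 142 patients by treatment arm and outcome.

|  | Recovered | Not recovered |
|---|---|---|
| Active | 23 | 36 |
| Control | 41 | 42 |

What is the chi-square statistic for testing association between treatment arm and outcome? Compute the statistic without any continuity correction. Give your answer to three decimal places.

Row totals: 59, 83. Column totals: 64, 78. Grand total N = 142.
Expected counts (row total × column total / N):
  Active, Recovered: 59×64/142 = 26.5915
  Active, Not recovered: 59×78/142 = 32.4085
  Control, Recovered: 83×64/142 = 37.4085
  Control, Not recovered: 83×78/142 = 45.5915
Contributions (O − E)²/E:
  (23 − 26.5915)²/26.5915 = 0.4851
  (36 − 32.4085)²/32.4085 = 0.3980
  (41 − 37.4085)²/37.4085 = 0.3448
  (42 − 45.5915)²/45.5915 = 0.2829
χ² = 0.4851 + 0.3980 + 0.3448 + 0.2829 = 1.511

1.511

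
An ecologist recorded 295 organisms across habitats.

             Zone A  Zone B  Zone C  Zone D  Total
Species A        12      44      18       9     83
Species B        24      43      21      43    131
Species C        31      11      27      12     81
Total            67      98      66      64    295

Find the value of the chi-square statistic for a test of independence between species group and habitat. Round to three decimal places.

Grand total N = 295.
Expected counts (row total × column total / N):
  Species A, Zone A: 83×67/295 = 18.85085
  Species A, Zone B: 83×98/295 = 27.57288
  Species A, Zone C: 83×66/295 = 18.56949
  Species A, Zone D: 83×64/295 = 18.00678
  Species B, Zone A: 131×67/295 = 29.75254
  Species B, Zone B: 131×98/295 = 43.51864
  Species B, Zone C: 131×66/295 = 29.30847
  Species B, Zone D: 131×64/295 = 28.42034
  Species C, Zone A: 81×67/295 = 18.39661
  Species C, Zone B: 81×98/295 = 26.90847
  Species C, Zone C: 81×66/295 = 18.12203
  Species C, Zone D: 81×64/295 = 17.57288
Contributions (O − E)²/E:
  (12 − 18.85085)²/18.85085 = 2.4898
  (44 − 27.57288)²/27.57288 = 9.7868
  (18 − 18.56949)²/18.56949 = 0.0175
  (9 − 18.00678)²/18.00678 = 4.5051
  (24 − 29.75254)²/29.75254 = 1.1122
  (43 − 43.51864)²/43.51864 = 0.0062
  (21 − 29.30847)²/29.30847 = 2.3553
  (43 − 28.42034)²/28.42034 = 7.4794
  (31 − 18.39661)²/18.39661 = 8.6345
  (11 − 26.90847)²/26.90847 = 9.4052
  (27 − 18.12203)²/18.12203 = 4.3493
  (12 − 17.57288)²/17.57288 = 1.7673
χ² = 2.4898 + 9.7868 + 0.0175 + 4.5051 + 1.1122 + 0.0062 + 2.3553 + 7.4794 + 8.6345 + 9.4052 + 4.3493 + 1.7673 = 51.909

51.909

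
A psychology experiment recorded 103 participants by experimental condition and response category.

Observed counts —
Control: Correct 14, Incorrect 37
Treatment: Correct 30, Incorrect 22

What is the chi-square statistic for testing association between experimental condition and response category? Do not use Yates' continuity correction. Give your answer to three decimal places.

Row totals: 51, 52. Column totals: 44, 59. Grand total N = 103.
Expected counts (row total × column total / N):
  Control, Correct: 51×44/103 = 21.7864
  Control, Incorrect: 51×59/103 = 29.2136
  Treatment, Correct: 52×44/103 = 22.2136
  Treatment, Incorrect: 52×59/103 = 29.7864
Contributions (O − E)²/E:
  (14 − 21.7864)²/21.7864 = 2.7828
  (37 − 29.2136)²/29.2136 = 2.0753
  (30 − 22.2136)²/22.2136 = 2.7293
  (22 − 29.7864)²/29.7864 = 2.0354
χ² = 2.7828 + 2.0753 + 2.7293 + 2.0354 = 9.623

9.623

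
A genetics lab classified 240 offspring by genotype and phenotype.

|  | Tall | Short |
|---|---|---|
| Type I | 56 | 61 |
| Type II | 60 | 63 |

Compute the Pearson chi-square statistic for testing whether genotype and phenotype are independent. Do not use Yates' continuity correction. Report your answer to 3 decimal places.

0.020

Row totals: 117, 123. Column totals: 116, 124. Grand total N = 240.
Expected counts (row total × column total / N):
  Type I, Tall: 117×116/240 = 56.5500
  Type I, Short: 117×124/240 = 60.4500
  Type II, Tall: 123×116/240 = 59.4500
  Type II, Short: 123×124/240 = 63.5500
Contributions (O − E)²/E:
  (56 − 56.5500)²/56.5500 = 0.0053
  (61 − 60.4500)²/60.4500 = 0.0050
  (60 − 59.4500)²/59.4500 = 0.0051
  (63 − 63.5500)²/63.5500 = 0.0048
χ² = 0.0053 + 0.0050 + 0.0051 + 0.0048 = 0.020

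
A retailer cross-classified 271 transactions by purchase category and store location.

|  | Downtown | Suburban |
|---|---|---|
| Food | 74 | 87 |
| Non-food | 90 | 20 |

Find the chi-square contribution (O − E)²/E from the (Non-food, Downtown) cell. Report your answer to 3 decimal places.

Row total (Non-food) = 110; column total (Downtown) = 164; N = 271.
Expected count E = 110 × 164 / 271 = 66.5683.
Contribution = (O − E)²/E = (90 − 66.5683)² / 66.5683 = 8.248.

8.248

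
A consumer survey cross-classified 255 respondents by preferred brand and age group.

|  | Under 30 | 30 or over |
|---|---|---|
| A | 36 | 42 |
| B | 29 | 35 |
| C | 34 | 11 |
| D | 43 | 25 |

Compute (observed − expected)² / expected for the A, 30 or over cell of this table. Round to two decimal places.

Row total (A) = 78; column total (30 or over) = 113; N = 255.
Expected count E = 78 × 113 / 255 = 34.565.
Contribution = (O − E)²/E = (42 − 34.565)² / 34.565 = 1.60.

1.60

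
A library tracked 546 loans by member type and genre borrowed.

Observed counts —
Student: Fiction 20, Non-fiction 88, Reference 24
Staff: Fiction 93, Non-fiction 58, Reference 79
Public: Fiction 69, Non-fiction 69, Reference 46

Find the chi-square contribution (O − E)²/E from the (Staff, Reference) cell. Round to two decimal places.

Row total (Staff) = 230; column total (Reference) = 149; N = 546.
Expected count E = 230 × 149 / 546 = 62.766.
Contribution = (O − E)²/E = (79 − 62.766)² / 62.766 = 4.20.

4.20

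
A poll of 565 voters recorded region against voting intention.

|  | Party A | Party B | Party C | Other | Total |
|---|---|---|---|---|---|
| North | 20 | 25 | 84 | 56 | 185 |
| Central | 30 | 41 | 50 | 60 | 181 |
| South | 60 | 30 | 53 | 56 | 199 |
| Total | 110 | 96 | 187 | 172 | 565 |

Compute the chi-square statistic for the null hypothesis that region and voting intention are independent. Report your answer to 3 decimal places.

Grand total N = 565.
Expected counts (row total × column total / N):
  North, Party A: 185×110/565 = 36.01770
  North, Party B: 185×96/565 = 31.43363
  North, Party C: 185×187/565 = 61.23009
  North, Other: 185×172/565 = 56.31858
  Central, Party A: 181×110/565 = 35.23894
  Central, Party B: 181×96/565 = 30.75398
  Central, Party C: 181×187/565 = 59.90619
  Central, Other: 181×172/565 = 55.10088
  South, Party A: 199×110/565 = 38.74336
  South, Party B: 199×96/565 = 33.81239
  South, Party C: 199×187/565 = 65.86372
  South, Other: 199×172/565 = 60.58053
Contributions (O − E)²/E:
  (20 − 36.01770)²/36.01770 = 7.1234
  (25 − 31.43363)²/31.43363 = 1.3168
  (84 − 61.23009)²/61.23009 = 8.4675
  (56 − 56.31858)²/56.31858 = 0.0018
  (30 − 35.23894)²/35.23894 = 0.7789
  (41 − 30.75398)²/30.75398 = 3.4136
  (50 − 59.90619)²/59.90619 = 1.6381
  (60 − 55.10088)²/55.10088 = 0.4356
  (60 − 38.74336)²/38.74336 = 11.6625
  (30 − 33.81239)²/33.81239 = 0.4299
  (53 − 65.86372)²/65.86372 = 2.5124
  (56 − 60.58053)²/60.58053 = 0.3463
χ² = 7.1234 + 1.3168 + 8.4675 + 0.0018 + 0.7789 + 3.4136 + 1.6381 + 0.4356 + 11.6625 + 0.4299 + 2.5124 + 0.3463 = 38.127

38.127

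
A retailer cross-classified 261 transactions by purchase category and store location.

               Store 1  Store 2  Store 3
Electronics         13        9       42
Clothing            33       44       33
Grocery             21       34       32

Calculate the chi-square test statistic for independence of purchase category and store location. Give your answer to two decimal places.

24.15

Row totals: 64, 110, 87. Column totals: 67, 87, 107. Grand total N = 261.
Expected counts (row total × column total / N):
  Electronics, Store 1: 64×67/261 = 16.429
  Electronics, Store 2: 64×87/261 = 21.333
  Electronics, Store 3: 64×107/261 = 26.238
  Clothing, Store 1: 110×67/261 = 28.238
  Clothing, Store 2: 110×87/261 = 36.667
  Clothing, Store 3: 110×107/261 = 45.096
  Grocery, Store 1: 87×67/261 = 22.333
  Grocery, Store 2: 87×87/261 = 29.000
  Grocery, Store 3: 87×107/261 = 35.667
Contributions (O − E)²/E:
  (13 − 16.429)²/16.429 = 0.7157
  (9 − 21.333)²/21.333 = 7.1299
  (42 − 26.238)²/26.238 = 9.4687
  (33 − 28.238)²/28.238 = 0.8031
  (44 − 36.667)²/36.667 = 1.4665
  (33 − 45.096)²/45.096 = 3.2445
  (21 − 22.333)²/22.333 = 0.0796
  (34 − 29.000)²/29.000 = 0.8621
  (32 − 35.667)²/35.667 = 0.3770
χ² = 0.7157 + 7.1299 + 9.4687 + 0.8031 + 1.4665 + 3.2445 + 0.0796 + 0.8621 + 0.3770 = 24.15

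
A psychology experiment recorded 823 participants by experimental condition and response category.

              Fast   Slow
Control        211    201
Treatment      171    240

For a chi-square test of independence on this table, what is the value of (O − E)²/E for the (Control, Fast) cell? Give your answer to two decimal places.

Row total (Control) = 412; column total (Fast) = 382; N = 823.
Expected count E = 412 × 382 / 823 = 191.232.
Contribution = (O − E)²/E = (211 − 191.232)² / 191.232 = 2.04.

2.04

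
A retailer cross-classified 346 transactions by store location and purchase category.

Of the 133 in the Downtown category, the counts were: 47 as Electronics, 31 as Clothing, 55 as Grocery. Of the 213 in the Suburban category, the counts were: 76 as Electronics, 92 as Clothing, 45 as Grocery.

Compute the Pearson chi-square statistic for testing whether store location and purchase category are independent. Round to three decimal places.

20.699

Row totals: 133, 213. Column totals: 123, 123, 100. Grand total N = 346.
Expected counts (row total × column total / N):
  Downtown, Electronics: 133×123/346 = 47.2803
  Downtown, Clothing: 133×123/346 = 47.2803
  Downtown, Grocery: 133×100/346 = 38.4393
  Suburban, Electronics: 213×123/346 = 75.7197
  Suburban, Clothing: 213×123/346 = 75.7197
  Suburban, Grocery: 213×100/346 = 61.5607
Contributions (O − E)²/E:
  (47 − 47.2803)²/47.2803 = 0.0017
  (31 − 47.2803)²/47.2803 = 5.6059
  (55 − 38.4393)²/38.4393 = 7.1348
  (76 − 75.7197)²/75.7197 = 0.0010
  (92 − 75.7197)²/75.7197 = 3.5004
  (45 − 61.5607)²/61.5607 = 4.4551
χ² = 0.0017 + 5.6059 + 7.1348 + 0.0010 + 3.5004 + 4.4551 = 20.699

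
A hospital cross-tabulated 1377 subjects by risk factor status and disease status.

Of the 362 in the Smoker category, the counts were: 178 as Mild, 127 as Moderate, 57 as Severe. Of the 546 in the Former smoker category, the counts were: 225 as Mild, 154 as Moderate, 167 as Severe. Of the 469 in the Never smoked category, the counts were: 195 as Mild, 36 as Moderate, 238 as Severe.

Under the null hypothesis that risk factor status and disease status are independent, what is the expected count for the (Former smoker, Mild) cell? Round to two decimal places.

Row total (Former smoker) = 546; column total (Mild) = 598; grand total N = 1377.
Expected count = (row total × column total) / N = 546 × 598 / 1377 = 237.12.

237.12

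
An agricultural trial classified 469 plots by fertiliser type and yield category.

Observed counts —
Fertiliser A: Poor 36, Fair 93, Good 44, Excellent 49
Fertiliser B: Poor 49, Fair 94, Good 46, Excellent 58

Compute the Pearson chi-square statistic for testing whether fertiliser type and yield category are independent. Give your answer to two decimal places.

Row totals: 222, 247. Column totals: 85, 187, 90, 107. Grand total N = 469.
Expected counts (row total × column total / N):
  Fertiliser A, Poor: 222×85/469 = 40.235
  Fertiliser A, Fair: 222×187/469 = 88.516
  Fertiliser A, Good: 222×90/469 = 42.601
  Fertiliser A, Excellent: 222×107/469 = 50.648
  Fertiliser B, Poor: 247×85/469 = 44.765
  Fertiliser B, Fair: 247×187/469 = 98.484
  Fertiliser B, Good: 247×90/469 = 47.399
  Fertiliser B, Excellent: 247×107/469 = 56.352
Contributions (O − E)²/E:
  (36 − 40.235)²/40.235 = 0.4458
  (93 − 88.516)²/88.516 = 0.2271
  (44 − 42.601)²/42.601 = 0.0459
  (49 − 50.648)²/50.648 = 0.0536
  (49 − 44.765)²/44.765 = 0.4007
  (94 − 98.484)²/98.484 = 0.2042
  (46 − 47.399)²/47.399 = 0.0413
  (58 − 56.352)²/56.352 = 0.0482
χ² = 0.4458 + 0.2271 + 0.0459 + 0.0536 + 0.4007 + 0.2042 + 0.0413 + 0.0482 = 1.47

1.47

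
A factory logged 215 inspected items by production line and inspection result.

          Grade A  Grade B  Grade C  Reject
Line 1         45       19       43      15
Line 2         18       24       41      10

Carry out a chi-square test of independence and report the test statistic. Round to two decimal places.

Row totals: 122, 93. Column totals: 63, 43, 84, 25. Grand total N = 215.
Expected counts (row total × column total / N):
  Line 1, Grade A: 122×63/215 = 35.749
  Line 1, Grade B: 122×43/215 = 24.400
  Line 1, Grade C: 122×84/215 = 47.665
  Line 1, Reject: 122×25/215 = 14.186
  Line 2, Grade A: 93×63/215 = 27.251
  Line 2, Grade B: 93×43/215 = 18.600
  Line 2, Grade C: 93×84/215 = 36.335
  Line 2, Reject: 93×25/215 = 10.814
Contributions (O − E)²/E:
  (45 − 35.749)²/35.749 = 2.3939
  (19 − 24.400)²/24.400 = 1.1951
  (43 − 47.665)²/47.665 = 0.4566
  (15 − 14.186)²/14.186 = 0.0467
  (18 − 27.251)²/27.251 = 3.1405
  (24 − 18.600)²/18.600 = 1.5677
  (41 − 36.335)²/36.335 = 0.5989
  (10 − 10.814)²/10.814 = 0.0613
χ² = 2.3939 + 1.1951 + 0.4566 + 0.0467 + 3.1405 + 1.5677 + 0.5989 + 0.0613 = 9.46

9.46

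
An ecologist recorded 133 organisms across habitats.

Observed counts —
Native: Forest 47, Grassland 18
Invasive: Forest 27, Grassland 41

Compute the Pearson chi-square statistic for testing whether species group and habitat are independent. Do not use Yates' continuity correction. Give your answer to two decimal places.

14.31

Row totals: 65, 68. Column totals: 74, 59. Grand total N = 133.
Expected counts (row total × column total / N):
  Native, Forest: 65×74/133 = 36.165
  Native, Grassland: 65×59/133 = 28.835
  Invasive, Forest: 68×74/133 = 37.835
  Invasive, Grassland: 68×59/133 = 30.165
Contributions (O − E)²/E:
  (47 − 36.165)²/36.165 = 3.2462
  (18 − 28.835)²/28.835 = 4.0713
  (27 − 37.835)²/37.835 = 3.1029
  (41 − 30.165)²/30.165 = 3.8918
χ² = 3.2462 + 4.0713 + 3.1029 + 3.8918 = 14.31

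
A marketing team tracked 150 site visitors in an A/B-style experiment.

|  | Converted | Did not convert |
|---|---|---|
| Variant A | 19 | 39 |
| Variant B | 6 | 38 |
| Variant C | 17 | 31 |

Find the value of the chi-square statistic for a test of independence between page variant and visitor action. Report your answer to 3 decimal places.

6.464

Row totals: 58, 44, 48. Column totals: 42, 108. Grand total N = 150.
Expected counts (row total × column total / N):
  Variant A, Converted: 58×42/150 = 16.2400
  Variant A, Did not convert: 58×108/150 = 41.7600
  Variant B, Converted: 44×42/150 = 12.3200
  Variant B, Did not convert: 44×108/150 = 31.6800
  Variant C, Converted: 48×42/150 = 13.4400
  Variant C, Did not convert: 48×108/150 = 34.5600
Contributions (O − E)²/E:
  (19 − 16.2400)²/16.2400 = 0.4691
  (39 − 41.7600)²/41.7600 = 0.1824
  (6 − 12.3200)²/12.3200 = 3.2421
  (38 − 31.6800)²/31.6800 = 1.2608
  (17 − 13.4400)²/13.4400 = 0.9430
  (31 − 34.5600)²/34.5600 = 0.3667
χ² = 0.4691 + 0.1824 + 3.2421 + 1.2608 + 0.9430 + 0.3667 = 6.464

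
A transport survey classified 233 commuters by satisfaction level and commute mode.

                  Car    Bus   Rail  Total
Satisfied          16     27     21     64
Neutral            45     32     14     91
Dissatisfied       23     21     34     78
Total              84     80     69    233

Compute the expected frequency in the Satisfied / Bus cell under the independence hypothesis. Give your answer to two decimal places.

Row total (Satisfied) = 64; column total (Bus) = 80; grand total N = 233.
Expected count = (row total × column total) / N = 64 × 80 / 233 = 21.97.

21.97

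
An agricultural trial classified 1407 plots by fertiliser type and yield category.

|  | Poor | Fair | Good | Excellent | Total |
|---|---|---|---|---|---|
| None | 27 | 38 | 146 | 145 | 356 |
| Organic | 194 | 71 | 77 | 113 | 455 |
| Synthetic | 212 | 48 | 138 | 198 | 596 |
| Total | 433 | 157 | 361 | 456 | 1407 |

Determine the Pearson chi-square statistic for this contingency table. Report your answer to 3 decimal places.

Grand total N = 1407.
Expected counts (row total × column total / N):
  None, Poor: 356×433/1407 = 109.55792
  None, Fair: 356×157/1407 = 39.72424
  None, Good: 356×361/1407 = 91.34044
  None, Excellent: 356×456/1407 = 115.37740
  Organic, Poor: 455×433/1407 = 140.02488
  Organic, Fair: 455×157/1407 = 50.77114
  Organic, Good: 455×361/1407 = 116.74129
  Organic, Excellent: 455×456/1407 = 147.46269
  Synthetic, Poor: 596×433/1407 = 183.41720
  Synthetic, Fair: 596×157/1407 = 66.50462
  Synthetic, Good: 596×361/1407 = 152.91827
  Synthetic, Excellent: 596×456/1407 = 193.15991
Contributions (O − E)²/E:
  (27 − 109.55792)²/109.55792 = 62.2119
  (38 − 39.72424)²/39.72424 = 0.0748
  (146 − 91.34044)²/91.34044 = 32.7091
  (145 − 115.37740)²/115.37740 = 7.6055
  (194 − 140.02488)²/140.02488 = 20.8057
  (71 − 50.77114)²/50.77114 = 8.0598
  (77 − 116.74129)²/116.74129 = 13.5288
  (113 − 147.46269)²/147.46269 = 8.0541
  (212 − 183.41720)²/183.41720 = 4.4542
  (48 − 66.50462)²/66.50462 = 5.1488
  (138 − 152.91827)²/152.91827 = 1.4554
  (198 − 193.15991)²/193.15991 = 0.1213
χ² = 62.2119 + 0.0748 + 32.7091 + 7.6055 + 20.8057 + 8.0598 + 13.5288 + 8.0541 + 4.4542 + 5.1488 + 1.4554 + 0.1213 = 164.229

164.229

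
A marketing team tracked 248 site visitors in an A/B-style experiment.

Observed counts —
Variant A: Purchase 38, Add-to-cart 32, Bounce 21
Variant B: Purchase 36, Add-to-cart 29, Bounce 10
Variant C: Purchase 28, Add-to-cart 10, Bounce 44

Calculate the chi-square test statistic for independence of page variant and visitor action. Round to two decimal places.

37.08

Row totals: 91, 75, 82. Column totals: 102, 71, 75. Grand total N = 248.
Expected counts (row total × column total / N):
  Variant A, Purchase: 91×102/248 = 37.427
  Variant A, Add-to-cart: 91×71/248 = 26.052
  Variant A, Bounce: 91×75/248 = 27.520
  Variant B, Purchase: 75×102/248 = 30.847
  Variant B, Add-to-cart: 75×71/248 = 21.472
  Variant B, Bounce: 75×75/248 = 22.681
  Variant C, Purchase: 82×102/248 = 33.726
  Variant C, Add-to-cart: 82×71/248 = 23.476
  Variant C, Bounce: 82×75/248 = 24.798
Contributions (O − E)²/E:
  (38 − 37.427)²/37.427 = 0.0088
  (32 − 26.052)²/26.052 = 1.3580
  (21 − 27.520)²/27.520 = 1.5447
  (36 − 30.847)²/30.847 = 0.8608
  (29 − 21.472)²/21.472 = 2.6393
  (10 − 22.681)²/22.681 = 7.0900
  (28 − 33.726)²/33.726 = 0.9722
  (10 − 23.476)²/23.476 = 7.7357
  (44 − 24.798)²/24.798 = 14.8688
χ² = 0.0088 + 1.3580 + 1.5447 + 0.8608 + 2.6393 + 7.0900 + 0.9722 + 7.7357 + 14.8688 = 37.08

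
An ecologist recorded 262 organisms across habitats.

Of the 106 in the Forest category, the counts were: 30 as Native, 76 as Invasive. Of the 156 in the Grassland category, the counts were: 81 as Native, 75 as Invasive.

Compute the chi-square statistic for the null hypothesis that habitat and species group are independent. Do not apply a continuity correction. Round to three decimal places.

14.422

Row totals: 106, 156. Column totals: 111, 151. Grand total N = 262.
Expected counts (row total × column total / N):
  Forest, Native: 106×111/262 = 44.9084
  Forest, Invasive: 106×151/262 = 61.0916
  Grassland, Native: 156×111/262 = 66.0916
  Grassland, Invasive: 156×151/262 = 89.9084
Contributions (O − E)²/E:
  (30 − 44.9084)²/44.9084 = 4.9492
  (76 − 61.0916)²/61.0916 = 3.6381
  (81 − 66.0916)²/66.0916 = 3.3629
  (75 − 89.9084)²/89.9084 = 2.4721
χ² = 4.9492 + 3.6381 + 3.3629 + 2.4721 = 14.422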